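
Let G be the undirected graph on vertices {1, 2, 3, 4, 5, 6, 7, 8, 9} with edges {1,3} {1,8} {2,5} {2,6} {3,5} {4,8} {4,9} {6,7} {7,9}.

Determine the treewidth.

2

A width-2 tree decomposition is:
Bags: B1 = {2, 3, 5}  B2 = {1, 2, 3}  B3 = {1, 2, 8}  B4 = {2, 4, 8}  B5 = {2, 4, 9}  B6 = {2, 7, 9}  B7 = {2, 6, 7}
Tree: B1–B2, B2–B3, B3–B4, B4–B5, B5–B6, B6–B7
Each bag holds 3 vertices, so the decomposition has width 2, which upper-bounds the treewidth. Since 2–5–3–1–8–4–9–7–6–2 is a cycle in G, G is not acyclic. Forests are exactly the graphs of treewidth ≤ 1, so tw(G) ≥ 2. The upper and lower bounds meet at 2, so that is the treewidth.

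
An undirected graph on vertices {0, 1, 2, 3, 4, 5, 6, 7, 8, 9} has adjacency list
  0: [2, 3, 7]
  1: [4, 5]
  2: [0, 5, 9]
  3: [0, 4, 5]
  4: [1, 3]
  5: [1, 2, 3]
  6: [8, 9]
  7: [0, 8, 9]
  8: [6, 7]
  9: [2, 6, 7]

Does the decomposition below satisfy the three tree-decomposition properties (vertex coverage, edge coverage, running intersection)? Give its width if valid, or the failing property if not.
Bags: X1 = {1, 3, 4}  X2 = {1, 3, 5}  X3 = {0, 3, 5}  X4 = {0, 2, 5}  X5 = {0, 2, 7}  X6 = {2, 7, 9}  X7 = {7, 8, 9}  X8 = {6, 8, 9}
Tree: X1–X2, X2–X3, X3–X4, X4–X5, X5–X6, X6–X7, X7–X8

Checking the three conditions: (i) the bags cover all of {0, 1, 2, 3, 4, 5, 6, 7, 8, 9}; (ii) for each edge, some bag contains both endpoints; (iii) the bags containing any fixed vertex form a subtree. All hold, so the decomposition is valid with width 3 − 1 = 2.

Yes; width 2.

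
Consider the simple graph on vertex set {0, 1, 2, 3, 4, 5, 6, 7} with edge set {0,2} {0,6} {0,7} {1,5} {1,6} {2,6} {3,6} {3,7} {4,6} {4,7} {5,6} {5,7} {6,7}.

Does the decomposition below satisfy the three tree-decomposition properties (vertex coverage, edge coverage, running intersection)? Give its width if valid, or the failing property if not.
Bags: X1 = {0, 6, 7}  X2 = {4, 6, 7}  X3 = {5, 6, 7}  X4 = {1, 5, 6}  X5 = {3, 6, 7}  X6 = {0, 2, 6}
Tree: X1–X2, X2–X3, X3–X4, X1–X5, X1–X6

Every vertex of G appears in some bag (union = {0, 1, 2, 3, 4, 5, 6, 7}); every edge is covered by a bag; and for each vertex v the set of bags containing v is connected in the bag tree. The decomposition is therefore valid. The largest bag has 3 vertices, so the width is 2.

Yes; width 2.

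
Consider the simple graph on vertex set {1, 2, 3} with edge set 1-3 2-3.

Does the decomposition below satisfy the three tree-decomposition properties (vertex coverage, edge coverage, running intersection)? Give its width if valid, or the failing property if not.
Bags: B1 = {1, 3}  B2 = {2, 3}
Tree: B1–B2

Yes; width 1.

Checking the three conditions: (i) the bags cover all of {1, 2, 3}; (ii) for each edge, some bag contains both endpoints; (iii) the bags containing any fixed vertex form a subtree. All hold, so the decomposition is valid with width 2 − 1 = 1.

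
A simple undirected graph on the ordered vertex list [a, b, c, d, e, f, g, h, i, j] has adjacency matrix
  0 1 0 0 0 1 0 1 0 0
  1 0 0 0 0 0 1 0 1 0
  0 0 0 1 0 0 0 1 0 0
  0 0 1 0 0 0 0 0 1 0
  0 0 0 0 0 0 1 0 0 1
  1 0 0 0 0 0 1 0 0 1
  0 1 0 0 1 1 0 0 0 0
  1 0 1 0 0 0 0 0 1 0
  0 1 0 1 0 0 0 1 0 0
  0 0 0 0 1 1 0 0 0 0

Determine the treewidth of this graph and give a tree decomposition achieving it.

The largest bag has 3 vertices, giving width 2; this decomposition certifies tw(G) ≤ 2. The edges d–c–h–i–d form a cycle, so G is not a tree and its treewidth is at least 2. Combining the bounds, tw(G) = 2.

Treewidth 2.
One such decomposition:
Bags: B1 = {c, d, i}  B2 = {c, h, i}  B3 = {b, h, i}  B4 = {a, b, h}  B5 = {a, b, g}  B6 = {a, f, g}  B7 = {e, f, g}  B8 = {e, f, j}
Tree: B1–B2, B2–B3, B3–B4, B4–B5, B5–B6, B6–B7, B7–B8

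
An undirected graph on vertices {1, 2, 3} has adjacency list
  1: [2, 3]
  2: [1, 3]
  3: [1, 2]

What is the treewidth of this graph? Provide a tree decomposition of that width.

With just one bag of size 3, the width is 3 − 1 = 2, so tw(G) ≤ 2. On the other hand G contains the 3-clique {1, 2, 3}. A clique must lie in a single bag of any decomposition, so no decomposition can have width below 2. The upper and lower bounds meet at 2, so that is the treewidth.

Treewidth 2.
One optimal decomposition is:
Bags: B1 = {1, 2, 3}
Tree: (single bag)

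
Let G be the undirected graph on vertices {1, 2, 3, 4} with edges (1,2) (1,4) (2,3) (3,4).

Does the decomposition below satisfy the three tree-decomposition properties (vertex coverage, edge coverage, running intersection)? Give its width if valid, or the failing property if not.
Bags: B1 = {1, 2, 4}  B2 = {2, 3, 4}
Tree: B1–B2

Yes; width 2.

Checking the three conditions: (i) the bags cover all of {1, 2, 3, 4}; (ii) for each edge, some bag contains both endpoints; (iii) the bags containing any fixed vertex form a subtree. All hold, so the decomposition is valid with width 3 − 1 = 2.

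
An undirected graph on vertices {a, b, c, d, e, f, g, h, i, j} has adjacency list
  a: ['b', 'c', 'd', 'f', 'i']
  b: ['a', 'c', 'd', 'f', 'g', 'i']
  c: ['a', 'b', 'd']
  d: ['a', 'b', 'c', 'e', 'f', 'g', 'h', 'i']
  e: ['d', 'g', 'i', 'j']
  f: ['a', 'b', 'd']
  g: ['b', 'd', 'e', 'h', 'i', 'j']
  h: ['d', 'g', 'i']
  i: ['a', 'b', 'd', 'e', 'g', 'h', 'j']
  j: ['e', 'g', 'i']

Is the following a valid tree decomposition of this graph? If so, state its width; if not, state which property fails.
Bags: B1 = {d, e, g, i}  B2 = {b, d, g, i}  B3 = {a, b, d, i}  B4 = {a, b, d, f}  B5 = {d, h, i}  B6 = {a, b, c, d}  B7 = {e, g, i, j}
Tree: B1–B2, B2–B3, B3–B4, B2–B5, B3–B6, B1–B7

No — edge (g,h) lies in no bag.

A tree decomposition must satisfy three properties: every vertex lies in some bag; for every edge, both endpoints lie together in some bag; and for every vertex, the bags containing it form a connected subtree. Here edge (g,h) lies in no bag, so the decomposition is invalid.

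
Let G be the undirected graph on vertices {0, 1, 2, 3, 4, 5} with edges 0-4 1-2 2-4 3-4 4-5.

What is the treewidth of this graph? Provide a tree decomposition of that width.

Treewidth 1.
One optimal decomposition is:
Bags: B1 = {3, 4}  B2 = {2, 4}  B3 = {0, 4}  B4 = {1, 2}  B5 = {4, 5}
Tree: B1–B2, B2–B3, B2–B4, B2–B5

Every bag has size at most 2, so the width is 2 − 1 = 1 and tw(G) ≤ 1. G has an edge, so its treewidth is at least 1. The upper and lower bounds meet at 1, so that is the treewidth.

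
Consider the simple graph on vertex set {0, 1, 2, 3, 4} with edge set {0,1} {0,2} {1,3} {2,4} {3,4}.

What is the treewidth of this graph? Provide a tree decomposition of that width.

Each bag holds 3 vertices, so the decomposition has width 2, which upper-bounds the treewidth. Since 1–3–4–2–0–1 is a cycle in G, G is not acyclic. Forests are exactly the graphs of treewidth ≤ 1, so tw(G) ≥ 2. Therefore the treewidth is 2.

Treewidth 2.
Bags: B1 = {1, 3, 4}  B2 = {1, 2, 4}  B3 = {0, 1, 2}
Tree: B1–B2, B2–B3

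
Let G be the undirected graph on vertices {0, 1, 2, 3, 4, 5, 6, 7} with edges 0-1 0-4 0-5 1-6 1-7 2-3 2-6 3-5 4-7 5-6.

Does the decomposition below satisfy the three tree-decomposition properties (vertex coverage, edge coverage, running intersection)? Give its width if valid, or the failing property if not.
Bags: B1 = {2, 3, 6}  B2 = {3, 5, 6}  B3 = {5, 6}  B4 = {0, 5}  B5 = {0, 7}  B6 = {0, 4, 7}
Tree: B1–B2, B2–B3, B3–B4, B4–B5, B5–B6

A tree decomposition must satisfy three properties: every vertex lies in some bag; for every edge, both endpoints lie together in some bag; and for every vertex, the bags containing it form a connected subtree. Here vertex 1 appears in no bag, so the decomposition is invalid.

No — vertex 1 appears in no bag.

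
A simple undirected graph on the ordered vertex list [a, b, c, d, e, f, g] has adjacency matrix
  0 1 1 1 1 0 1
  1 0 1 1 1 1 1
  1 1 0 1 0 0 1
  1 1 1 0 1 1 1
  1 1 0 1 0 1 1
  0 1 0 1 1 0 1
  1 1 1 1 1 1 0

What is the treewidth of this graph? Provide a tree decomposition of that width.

Treewidth 4.
Bags: B1 = {b, d, e, f, g}  B2 = {a, b, d, e, g}  B3 = {a, b, c, d, g}
Tree: B1–B2, B2–B3

Every bag has size at most 5, so the width is 5 − 1 = 4 and tw(G) ≤ 4. On the other hand G contains the 5-clique {b, d, e, f, g}. A clique must lie in a single bag of any decomposition, so no decomposition can have width below 4. Hence tw(G) = 4 exactly.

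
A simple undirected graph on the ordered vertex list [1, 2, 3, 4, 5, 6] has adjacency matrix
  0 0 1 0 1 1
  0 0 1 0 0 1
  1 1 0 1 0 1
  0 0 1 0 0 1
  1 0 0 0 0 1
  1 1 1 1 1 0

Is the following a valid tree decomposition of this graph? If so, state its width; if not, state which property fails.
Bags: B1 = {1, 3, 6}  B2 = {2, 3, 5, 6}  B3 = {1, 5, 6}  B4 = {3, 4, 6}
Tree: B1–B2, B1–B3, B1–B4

A tree decomposition must satisfy three properties: every vertex lies in some bag; for every edge, both endpoints lie together in some bag; and for every vertex, the bags containing it form a connected subtree. Here bags containing vertex 5 are not connected in the tree, so the decomposition is invalid.

No — bags containing vertex 5 are not connected in the tree.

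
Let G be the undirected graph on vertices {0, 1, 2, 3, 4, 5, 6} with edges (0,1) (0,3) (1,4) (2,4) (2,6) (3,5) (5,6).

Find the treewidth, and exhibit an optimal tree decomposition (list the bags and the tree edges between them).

Treewidth 2.
One such decomposition:
Bags: B1 = {0, 1, 4}  B2 = {0, 3, 4}  B3 = {3, 4, 5}  B4 = {4, 5, 6}  B5 = {2, 4, 6}
Tree: B1–B2, B2–B3, B3–B4, B4–B5

Each bag holds 3 vertices, so the decomposition has width 2, which upper-bounds the treewidth. For the lower bound, G contains the cycle 4–1–0–3–5–6–2–4, so G is not a forest; only forests have treewidth ≤ 1, hence tw(G) ≥ 2. Therefore the treewidth is 2.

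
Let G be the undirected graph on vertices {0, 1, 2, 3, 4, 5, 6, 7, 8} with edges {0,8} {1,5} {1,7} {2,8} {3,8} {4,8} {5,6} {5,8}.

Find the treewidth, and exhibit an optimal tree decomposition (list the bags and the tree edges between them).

Treewidth 1.
Bags: B1 = {2, 8}  B2 = {5, 8}  B3 = {0, 8}  B4 = {4, 8}  B5 = {1, 5}  B6 = {1, 7}  B7 = {3, 8}  B8 = {5, 6}
Tree: B1–B2, B2–B3, B3–B4, B2–B5, B5–B6, B2–B7, B2–B8

The largest bag has 2 vertices, giving width 1; this decomposition certifies tw(G) ≤ 1. Any graph with an edge has treewidth ≥ 1, and G has the edge 8–2. Therefore the treewidth is 1.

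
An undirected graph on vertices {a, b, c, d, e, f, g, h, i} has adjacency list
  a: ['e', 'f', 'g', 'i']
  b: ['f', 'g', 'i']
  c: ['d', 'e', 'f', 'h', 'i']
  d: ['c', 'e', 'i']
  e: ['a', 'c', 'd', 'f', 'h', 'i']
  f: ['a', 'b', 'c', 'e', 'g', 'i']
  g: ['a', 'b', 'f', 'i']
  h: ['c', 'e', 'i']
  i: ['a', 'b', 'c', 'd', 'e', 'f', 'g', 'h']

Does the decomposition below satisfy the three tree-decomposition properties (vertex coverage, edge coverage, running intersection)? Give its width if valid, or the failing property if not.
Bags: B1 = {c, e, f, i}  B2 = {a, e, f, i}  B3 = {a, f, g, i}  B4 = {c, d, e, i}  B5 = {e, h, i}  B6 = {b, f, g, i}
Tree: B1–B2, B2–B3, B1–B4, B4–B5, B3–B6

No — edge (c,h) lies in no bag.

A tree decomposition must satisfy three properties: every vertex lies in some bag; for every edge, both endpoints lie together in some bag; and for every vertex, the bags containing it form a connected subtree. Here edge (c,h) lies in no bag, so the decomposition is invalid.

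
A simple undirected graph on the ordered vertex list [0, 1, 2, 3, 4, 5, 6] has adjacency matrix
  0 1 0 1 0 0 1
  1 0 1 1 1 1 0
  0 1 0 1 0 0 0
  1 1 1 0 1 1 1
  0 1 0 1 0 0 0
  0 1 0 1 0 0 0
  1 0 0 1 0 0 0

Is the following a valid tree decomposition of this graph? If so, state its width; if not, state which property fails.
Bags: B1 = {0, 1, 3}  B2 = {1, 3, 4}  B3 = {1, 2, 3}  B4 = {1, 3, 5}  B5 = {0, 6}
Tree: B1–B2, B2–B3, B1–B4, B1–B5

A tree decomposition must satisfy three properties: every vertex lies in some bag; for every edge, both endpoints lie together in some bag; and for every vertex, the bags containing it form a connected subtree. Here edge (3,6) lies in no bag, so the decomposition is invalid.

No — edge (3,6) lies in no bag.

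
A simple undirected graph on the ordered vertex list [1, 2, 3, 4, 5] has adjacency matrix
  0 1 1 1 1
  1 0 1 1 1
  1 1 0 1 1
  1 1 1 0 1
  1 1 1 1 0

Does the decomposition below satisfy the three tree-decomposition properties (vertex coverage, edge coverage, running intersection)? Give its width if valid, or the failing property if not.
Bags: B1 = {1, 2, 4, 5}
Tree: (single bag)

No — vertex 3 appears in no bag.

A tree decomposition must satisfy three properties: every vertex lies in some bag; for every edge, both endpoints lie together in some bag; and for every vertex, the bags containing it form a connected subtree. Here vertex 3 appears in no bag, so the decomposition is invalid.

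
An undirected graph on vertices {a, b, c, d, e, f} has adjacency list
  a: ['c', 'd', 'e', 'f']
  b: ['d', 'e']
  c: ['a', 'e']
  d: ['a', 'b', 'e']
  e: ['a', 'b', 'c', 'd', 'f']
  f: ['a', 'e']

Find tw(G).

A width-2 tree decomposition is:
Bags: B1 = {a, e, f}  B2 = {a, c, e}  B3 = {a, d, e}  B4 = {b, d, e}
Tree: B1–B2, B1–B3, B3–B4
Each bag holds 3 vertices, so the decomposition has width 2, which upper-bounds the treewidth. On the other hand G contains the 3-clique {a, d, e}. A clique must lie in a single bag of any decomposition, so no decomposition can have width below 2. Hence tw(G) = 2 exactly.

2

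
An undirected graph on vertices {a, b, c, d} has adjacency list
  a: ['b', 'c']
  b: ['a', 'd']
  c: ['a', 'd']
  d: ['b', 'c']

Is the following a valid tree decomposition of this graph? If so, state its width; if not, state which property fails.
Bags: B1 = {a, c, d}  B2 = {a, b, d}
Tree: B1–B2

Checking the three conditions: (i) the bags cover all of {a, b, c, d}; (ii) for each edge, some bag contains both endpoints; (iii) the bags containing any fixed vertex form a subtree. All hold, so the decomposition is valid with width 3 − 1 = 2.

Yes; width 2.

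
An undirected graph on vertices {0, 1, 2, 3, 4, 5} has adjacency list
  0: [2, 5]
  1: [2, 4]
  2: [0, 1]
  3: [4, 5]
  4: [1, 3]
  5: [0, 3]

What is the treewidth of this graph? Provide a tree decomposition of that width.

Treewidth 2.
One such decomposition:
Bags: B1 = {0, 1, 2}  B2 = {0, 1, 4}  B3 = {0, 3, 4}  B4 = {0, 3, 5}
Tree: B1–B2, B2–B3, B3–B4

Each bag holds 3 vertices, so the decomposition has width 2, which upper-bounds the treewidth. The edges 0–2–1–4–3–5–0 form a cycle, so G is not a tree and its treewidth is at least 2. The upper and lower bounds meet at 2, so that is the treewidth.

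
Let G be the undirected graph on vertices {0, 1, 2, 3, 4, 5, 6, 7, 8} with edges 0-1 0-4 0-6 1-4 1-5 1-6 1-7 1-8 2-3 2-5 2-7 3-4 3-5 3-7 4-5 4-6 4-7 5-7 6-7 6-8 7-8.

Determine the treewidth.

A width-3 tree decomposition is:
Bags: B1 = {1, 4, 5, 7}  B2 = {3, 4, 5, 7}  B3 = {2, 3, 5, 7}  B4 = {1, 4, 6, 7}  B5 = {0, 1, 4, 6}  B6 = {1, 6, 7, 8}
Tree: B1–B2, B2–B3, B1–B4, B4–B5, B4–B6
The largest bag has 4 vertices, giving width 3; this decomposition certifies tw(G) ≤ 3. Conversely, {0, 1, 4, 6} is a clique of size 4, and the vertices of any clique must share a bag in every tree decomposition; so some bag has ≥ 4 vertices and tw(G) ≥ 3. Combining the bounds, tw(G) = 3.

3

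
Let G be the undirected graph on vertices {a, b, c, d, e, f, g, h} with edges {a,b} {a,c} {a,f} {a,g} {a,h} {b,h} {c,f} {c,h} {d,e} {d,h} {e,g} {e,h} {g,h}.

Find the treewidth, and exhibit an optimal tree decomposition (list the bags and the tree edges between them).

Treewidth 2.
Bags: B1 = {a, g, h}  B2 = {e, g, h}  B3 = {a, c, h}  B4 = {d, e, h}  B5 = {a, c, f}  B6 = {a, b, h}
Tree: B1–B2, B1–B3, B2–B4, B3–B5, B3–B6

Each bag holds 3 vertices, so the decomposition has width 2, which upper-bounds the treewidth. For the lower bound, the 3 vertices {d, e, h} are pairwise adjacent, and any tree decomposition puts a clique entirely inside one bag — forcing width ≥ 2. Combining the bounds, tw(G) = 2.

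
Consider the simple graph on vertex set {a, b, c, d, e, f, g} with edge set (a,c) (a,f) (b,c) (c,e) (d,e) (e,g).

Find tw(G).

1

A width-1 tree decomposition is:
Bags: B1 = {b, c}  B2 = {c, e}  B3 = {a, c}  B4 = {a, f}  B5 = {d, e}  B6 = {e, g}
Tree: B1–B2, B1–B3, B3–B4, B2–B5, B2–B6
The largest bag has 2 vertices, giving width 1; this decomposition certifies tw(G) ≤ 1. Since G has at least one edge (e.g. c–b), it is not an edgeless graph, so tw(G) ≥ 1. Therefore the treewidth is 1.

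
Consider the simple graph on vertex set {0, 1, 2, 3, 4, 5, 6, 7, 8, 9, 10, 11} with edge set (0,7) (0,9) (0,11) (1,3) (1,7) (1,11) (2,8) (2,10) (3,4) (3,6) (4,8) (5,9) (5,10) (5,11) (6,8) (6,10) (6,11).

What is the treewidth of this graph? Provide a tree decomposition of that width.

Treewidth 3.
One optimal decomposition is:
Bags: B1 = {0, 5, 7, 9}  B2 = {0, 5, 7, 11}  B3 = {1, 5, 7, 11}  B4 = {1, 5, 10, 11}  B5 = {1, 6, 10, 11}  B6 = {1, 3, 6, 10}  B7 = {2, 3, 6, 10}  B8 = {2, 3, 6, 8}  B9 = {2, 3, 4, 8}
Tree: B1–B2, B2–B3, B3–B4, B4–B5, B5–B6, B6–B7, B7–B8, B8–B9

The largest bag has 4 vertices, giving width 3; this decomposition certifies tw(G) ≤ 3. For the lower bound: the 4 vertex sets {0,7,9}, {5}, {11}, {1,3,6,10} are disjoint, each induces a connected subgraph, and every pair is joined by at least one edge of G. Contracting each set to a single vertex therefore yields K_{4} as a minor, and since treewidth is minor-monotone, tw(G) ≥ tw(K_{4}) = 3. Therefore the treewidth is 3.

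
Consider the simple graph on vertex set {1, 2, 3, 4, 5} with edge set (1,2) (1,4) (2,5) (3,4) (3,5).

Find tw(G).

A width-2 tree decomposition is:
Bags: B1 = {1, 2, 4}  B2 = {2, 4, 5}  B3 = {3, 4, 5}
Tree: B1–B2, B2–B3
The largest bag has 3 vertices, giving width 2; this decomposition certifies tw(G) ≤ 2. Since 4–1–2–5–3–4 is a cycle in G, G is not acyclic. Forests are exactly the graphs of treewidth ≤ 1, so tw(G) ≥ 2. The upper and lower bounds meet at 2, so that is the treewidth.

2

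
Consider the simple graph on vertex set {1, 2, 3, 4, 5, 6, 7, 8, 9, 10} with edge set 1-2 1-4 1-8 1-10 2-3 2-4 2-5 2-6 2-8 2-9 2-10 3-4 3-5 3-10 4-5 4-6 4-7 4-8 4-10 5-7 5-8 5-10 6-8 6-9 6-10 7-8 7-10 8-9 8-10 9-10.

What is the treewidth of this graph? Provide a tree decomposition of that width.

Each bag holds 5 vertices, so the decomposition has width 4, which upper-bounds the treewidth. Conversely, {2, 6, 8, 9, 10} is a clique of size 5, and the vertices of any clique must share a bag in every tree decomposition; so some bag has ≥ 5 vertices and tw(G) ≥ 4. Therefore the treewidth is 4.

Treewidth 4.
One such decomposition:
Bags: B1 = {2, 4, 6, 8, 10}  B2 = {2, 4, 5, 8, 10}  B3 = {2, 6, 8, 9, 10}  B4 = {4, 5, 7, 8, 10}  B5 = {2, 3, 4, 5, 10}  B6 = {1, 2, 4, 8, 10}
Tree: B1–B2, B1–B3, B2–B4, B2–B5, B1–B6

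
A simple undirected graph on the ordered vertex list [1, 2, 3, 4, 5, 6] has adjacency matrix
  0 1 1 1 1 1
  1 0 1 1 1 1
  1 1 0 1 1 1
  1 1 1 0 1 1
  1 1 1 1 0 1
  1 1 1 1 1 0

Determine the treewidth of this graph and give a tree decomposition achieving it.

Treewidth 5.
One optimal decomposition is:
Bags: B1 = {1, 2, 3, 4, 5, 6}
Tree: (single bag)

A single bag containing all 6 vertices is trivially a valid decomposition of width 5. For the lower bound, the 6 vertices {1, 2, 3, 4, 5, 6} are pairwise adjacent, and any tree decomposition puts a clique entirely inside one bag — forcing width ≥ 5. Combining the bounds, tw(G) = 5.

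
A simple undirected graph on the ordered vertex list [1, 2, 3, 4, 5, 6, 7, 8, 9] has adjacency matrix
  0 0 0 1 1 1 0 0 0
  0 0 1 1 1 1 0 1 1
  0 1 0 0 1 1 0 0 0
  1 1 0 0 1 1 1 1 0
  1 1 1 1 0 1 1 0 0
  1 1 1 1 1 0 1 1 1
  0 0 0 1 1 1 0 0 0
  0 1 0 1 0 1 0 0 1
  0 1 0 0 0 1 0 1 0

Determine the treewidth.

A width-3 tree decomposition is:
Bags: B1 = {1, 4, 5, 6}  B2 = {2, 4, 5, 6}  B3 = {2, 3, 5, 6}  B4 = {2, 4, 6, 8}  B5 = {2, 6, 8, 9}  B6 = {4, 5, 6, 7}
Tree: B1–B2, B2–B3, B2–B4, B4–B5, B1–B6
Every bag has size at most 4, so the width is 4 − 1 = 3 and tw(G) ≤ 3. On the other hand G contains the 4-clique {1, 4, 5, 6}. A clique must lie in a single bag of any decomposition, so no decomposition can have width below 3. Combining the bounds, tw(G) = 3.

3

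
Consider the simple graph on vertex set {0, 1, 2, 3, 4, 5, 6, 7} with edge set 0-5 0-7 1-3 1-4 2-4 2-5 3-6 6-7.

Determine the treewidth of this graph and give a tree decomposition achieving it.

Every bag has size at most 3, so the width is 3 − 1 = 2 and tw(G) ≤ 2. For the lower bound, G contains the cycle 6–3–1–4–2–5–0–7–6, so G is not a forest; only forests have treewidth ≤ 1, hence tw(G) ≥ 2. The upper and lower bounds meet at 2, so that is the treewidth.

Treewidth 2.
One such decomposition:
Bags: B1 = {1, 3, 6}  B2 = {1, 4, 6}  B3 = {2, 4, 6}  B4 = {2, 5, 6}  B5 = {0, 5, 6}  B6 = {0, 6, 7}
Tree: B1–B2, B2–B3, B3–B4, B4–B5, B5–B6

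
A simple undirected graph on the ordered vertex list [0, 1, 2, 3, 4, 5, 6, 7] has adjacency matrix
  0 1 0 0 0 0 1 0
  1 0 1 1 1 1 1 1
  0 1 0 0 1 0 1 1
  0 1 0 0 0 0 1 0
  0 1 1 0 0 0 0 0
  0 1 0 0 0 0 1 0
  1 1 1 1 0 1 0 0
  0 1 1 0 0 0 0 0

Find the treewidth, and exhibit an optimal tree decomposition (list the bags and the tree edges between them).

The largest bag has 3 vertices, giving width 2; this decomposition certifies tw(G) ≤ 2. Conversely, {1, 2, 4} is a clique of size 3, and the vertices of any clique must share a bag in every tree decomposition; so some bag has ≥ 3 vertices and tw(G) ≥ 2. Hence tw(G) = 2 exactly.

Treewidth 2.
One such decomposition:
Bags: B1 = {1, 2, 6}  B2 = {0, 1, 6}  B3 = {1, 5, 6}  B4 = {1, 2, 7}  B5 = {1, 3, 6}  B6 = {1, 2, 4}
Tree: B1–B2, B1–B3, B1–B4, B2–B5, B4–B6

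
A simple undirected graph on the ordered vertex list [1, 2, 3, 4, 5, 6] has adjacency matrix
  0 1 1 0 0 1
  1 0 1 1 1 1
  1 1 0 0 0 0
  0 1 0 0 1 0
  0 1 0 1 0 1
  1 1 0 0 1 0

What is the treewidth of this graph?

2

A width-2 tree decomposition is:
Bags: B1 = {2, 5, 6}  B2 = {2, 4, 5}  B3 = {1, 2, 6}  B4 = {1, 2, 3}
Tree: B1–B2, B1–B3, B3–B4
The largest bag has 3 vertices, giving width 2; this decomposition certifies tw(G) ≤ 2. Conversely, {1, 2, 3} is a clique of size 3, and the vertices of any clique must share a bag in every tree decomposition; so some bag has ≥ 3 vertices and tw(G) ≥ 2. The upper and lower bounds meet at 2, so that is the treewidth.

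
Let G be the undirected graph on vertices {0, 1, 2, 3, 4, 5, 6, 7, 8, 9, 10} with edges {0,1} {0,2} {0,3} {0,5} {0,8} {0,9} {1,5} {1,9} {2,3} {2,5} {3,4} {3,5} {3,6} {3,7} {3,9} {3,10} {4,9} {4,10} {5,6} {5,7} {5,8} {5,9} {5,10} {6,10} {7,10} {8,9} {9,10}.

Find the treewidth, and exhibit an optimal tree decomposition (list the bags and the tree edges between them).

Treewidth 3.
One optimal decomposition is:
Bags: B1 = {3, 5, 9, 10}  B2 = {3, 4, 9, 10}  B3 = {3, 5, 6, 10}  B4 = {0, 3, 5, 9}  B5 = {3, 5, 7, 10}  B6 = {0, 1, 5, 9}  B7 = {0, 2, 3, 5}  B8 = {0, 5, 8, 9}
Tree: B1–B2, B1–B3, B1–B4, B3–B5, B4–B6, B4–B7, B6–B8

Every bag has size at most 4, so the width is 4 − 1 = 3 and tw(G) ≤ 3. On the other hand G contains the 4-clique {3, 4, 9, 10}. A clique must lie in a single bag of any decomposition, so no decomposition can have width below 3. The upper and lower bounds meet at 3, so that is the treewidth.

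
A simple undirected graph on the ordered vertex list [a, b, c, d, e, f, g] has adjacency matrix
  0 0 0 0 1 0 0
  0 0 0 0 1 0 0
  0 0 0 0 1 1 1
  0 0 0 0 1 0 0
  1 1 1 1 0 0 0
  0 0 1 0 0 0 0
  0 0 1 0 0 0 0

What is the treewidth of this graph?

A width-1 tree decomposition is:
Bags: B1 = {b, e}  B2 = {c, e}  B3 = {a, e}  B4 = {c, g}  B5 = {d, e}  B6 = {c, f}
Tree: B1–B2, B2–B3, B2–B4, B2–B5, B2–B6
Each bag holds 2 vertices, so the decomposition has width 1, which upper-bounds the treewidth. Since G has at least one edge (e.g. b–e), it is not an edgeless graph, so tw(G) ≥ 1. Therefore the treewidth is 1.

1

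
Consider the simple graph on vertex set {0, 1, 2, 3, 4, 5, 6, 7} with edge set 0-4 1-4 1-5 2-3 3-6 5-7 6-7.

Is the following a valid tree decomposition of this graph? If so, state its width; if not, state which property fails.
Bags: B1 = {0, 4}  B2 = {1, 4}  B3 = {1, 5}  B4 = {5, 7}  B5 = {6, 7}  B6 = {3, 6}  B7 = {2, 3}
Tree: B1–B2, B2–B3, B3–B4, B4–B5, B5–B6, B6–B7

Yes; width 1.

Checking the three conditions: (i) the bags cover all of {0, 1, 2, 3, 4, 5, 6, 7}; (ii) for each edge, some bag contains both endpoints; (iii) the bags containing any fixed vertex form a subtree. All hold, so the decomposition is valid with width 2 − 1 = 1.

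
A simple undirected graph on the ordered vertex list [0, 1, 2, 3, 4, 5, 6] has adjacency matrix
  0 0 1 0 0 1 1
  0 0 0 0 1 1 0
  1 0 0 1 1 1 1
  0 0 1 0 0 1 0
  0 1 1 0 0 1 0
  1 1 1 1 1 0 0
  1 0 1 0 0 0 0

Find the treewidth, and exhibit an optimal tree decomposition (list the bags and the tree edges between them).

The largest bag has 3 vertices, giving width 2; this decomposition certifies tw(G) ≤ 2. On the other hand G contains the 3-clique {1, 4, 5}. A clique must lie in a single bag of any decomposition, so no decomposition can have width below 2. Therefore the treewidth is 2.

Treewidth 2.
One such decomposition:
Bags: B1 = {0, 2, 5}  B2 = {0, 2, 6}  B3 = {2, 4, 5}  B4 = {1, 4, 5}  B5 = {2, 3, 5}
Tree: B1–B2, B1–B3, B3–B4, B3–B5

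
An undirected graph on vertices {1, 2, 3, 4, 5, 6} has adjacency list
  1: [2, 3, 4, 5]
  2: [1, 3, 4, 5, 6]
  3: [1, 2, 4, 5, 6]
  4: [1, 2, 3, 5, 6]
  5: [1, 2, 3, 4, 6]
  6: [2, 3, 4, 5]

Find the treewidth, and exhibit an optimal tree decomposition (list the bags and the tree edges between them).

Every bag has size at most 5, so the width is 5 − 1 = 4 and tw(G) ≤ 4. Conversely, {1, 2, 3, 4, 5} is a clique of size 5, and the vertices of any clique must share a bag in every tree decomposition; so some bag has ≥ 5 vertices and tw(G) ≥ 4. Therefore the treewidth is 4.

Treewidth 4.
Bags: B1 = {1, 2, 3, 4, 5}  B2 = {2, 3, 4, 5, 6}
Tree: B1–B2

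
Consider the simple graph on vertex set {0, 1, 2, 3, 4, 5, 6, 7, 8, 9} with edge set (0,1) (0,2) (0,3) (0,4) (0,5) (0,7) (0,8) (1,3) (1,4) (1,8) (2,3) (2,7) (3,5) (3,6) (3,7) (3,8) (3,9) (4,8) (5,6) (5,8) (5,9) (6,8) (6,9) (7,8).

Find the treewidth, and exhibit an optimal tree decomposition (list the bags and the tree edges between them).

Treewidth 3.
One such decomposition:
Bags: B1 = {0, 3, 5, 8}  B2 = {0, 1, 3, 8}  B3 = {3, 5, 6, 8}  B4 = {0, 3, 7, 8}  B5 = {0, 2, 3, 7}  B6 = {3, 5, 6, 9}  B7 = {0, 1, 4, 8}
Tree: B1–B2, B1–B3, B1–B4, B4–B5, B3–B6, B2–B7

Every bag has size at most 4, so the width is 4 − 1 = 3 and tw(G) ≤ 3. For the lower bound, the 4 vertices {0, 1, 3, 8} are pairwise adjacent, and any tree decomposition puts a clique entirely inside one bag — forcing width ≥ 3. Therefore the treewidth is 3.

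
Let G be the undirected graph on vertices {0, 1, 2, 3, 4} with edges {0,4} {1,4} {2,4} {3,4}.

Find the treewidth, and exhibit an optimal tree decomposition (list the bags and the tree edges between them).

The largest bag has 2 vertices, giving width 1; this decomposition certifies tw(G) ≤ 1. Any graph with an edge has treewidth ≥ 1, and G has the edge 2–4. Therefore the treewidth is 1.

Treewidth 1.
One such decomposition:
Bags: B1 = {2, 4}  B2 = {3, 4}  B3 = {0, 4}  B4 = {1, 4}
Tree: B1–B2, B2–B3, B2–B4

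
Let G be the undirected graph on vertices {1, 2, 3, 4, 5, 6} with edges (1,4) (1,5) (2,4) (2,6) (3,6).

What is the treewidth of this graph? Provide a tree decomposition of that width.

Treewidth 1.
One optimal decomposition is:
Bags: B1 = {3, 6}  B2 = {2, 6}  B3 = {2, 4}  B4 = {1, 4}  B5 = {1, 5}
Tree: B1–B2, B2–B3, B3–B4, B4–B5

Each bag holds 2 vertices, so the decomposition has width 1, which upper-bounds the treewidth. Any graph with an edge has treewidth ≥ 1, and G has the edge 3–6. Hence tw(G) = 1 exactly.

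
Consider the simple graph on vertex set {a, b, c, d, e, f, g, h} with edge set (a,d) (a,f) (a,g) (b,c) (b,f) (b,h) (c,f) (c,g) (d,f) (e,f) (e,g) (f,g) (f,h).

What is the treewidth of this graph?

2

A width-2 tree decomposition is:
Bags: B1 = {b, c, f}  B2 = {c, f, g}  B3 = {a, f, g}  B4 = {e, f, g}  B5 = {a, d, f}  B6 = {b, f, h}
Tree: B1–B2, B2–B3, B2–B4, B3–B5, B1–B6
Every bag has size at most 3, so the width is 3 − 1 = 2 and tw(G) ≤ 2. On the other hand G contains the 3-clique {a, d, f}. A clique must lie in a single bag of any decomposition, so no decomposition can have width below 2. The upper and lower bounds meet at 2, so that is the treewidth.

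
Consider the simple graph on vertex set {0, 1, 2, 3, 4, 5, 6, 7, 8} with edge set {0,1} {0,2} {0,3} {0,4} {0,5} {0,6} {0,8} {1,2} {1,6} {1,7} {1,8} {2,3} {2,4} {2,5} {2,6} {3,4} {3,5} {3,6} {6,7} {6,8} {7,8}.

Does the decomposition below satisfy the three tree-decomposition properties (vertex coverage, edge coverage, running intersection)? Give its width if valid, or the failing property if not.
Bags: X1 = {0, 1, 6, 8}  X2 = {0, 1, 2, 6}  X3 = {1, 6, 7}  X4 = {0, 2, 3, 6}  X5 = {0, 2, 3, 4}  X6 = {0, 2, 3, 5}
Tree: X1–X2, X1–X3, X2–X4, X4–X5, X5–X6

A tree decomposition must satisfy three properties: every vertex lies in some bag; for every edge, both endpoints lie together in some bag; and for every vertex, the bags containing it form a connected subtree. Here edge (8,7) lies in no bag, so the decomposition is invalid.

No — edge (8,7) lies in no bag.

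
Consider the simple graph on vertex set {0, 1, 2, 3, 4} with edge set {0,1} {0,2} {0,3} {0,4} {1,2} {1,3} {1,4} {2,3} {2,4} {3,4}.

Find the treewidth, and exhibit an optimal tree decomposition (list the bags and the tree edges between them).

Treewidth 4.
One such decomposition:
Bags: B1 = {0, 1, 2, 3, 4}
Tree: (single bag)

A single bag containing all 5 vertices is trivially a valid decomposition of width 4. Conversely, {0, 1, 2, 3, 4} is a clique of size 5, and the vertices of any clique must share a bag in every tree decomposition; so some bag has ≥ 5 vertices and tw(G) ≥ 4. Therefore the treewidth is 4.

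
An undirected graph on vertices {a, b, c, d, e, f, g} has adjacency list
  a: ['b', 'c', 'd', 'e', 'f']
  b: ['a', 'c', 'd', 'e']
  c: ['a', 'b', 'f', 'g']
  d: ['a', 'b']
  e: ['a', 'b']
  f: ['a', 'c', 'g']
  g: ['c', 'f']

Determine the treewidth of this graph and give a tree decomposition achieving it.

The largest bag has 3 vertices, giving width 2; this decomposition certifies tw(G) ≤ 2. For the lower bound, the 3 vertices {c, f, g} are pairwise adjacent, and any tree decomposition puts a clique entirely inside one bag — forcing width ≥ 2. Therefore the treewidth is 2.

Treewidth 2.
Bags: B1 = {a, b, c}  B2 = {a, b, d}  B3 = {a, c, f}  B4 = {a, b, e}  B5 = {c, f, g}
Tree: B1–B2, B1–B3, B2–B4, B3–B5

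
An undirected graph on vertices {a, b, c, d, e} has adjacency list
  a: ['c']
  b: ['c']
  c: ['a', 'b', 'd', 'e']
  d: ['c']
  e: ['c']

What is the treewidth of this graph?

1

A width-1 tree decomposition is:
Bags: B1 = {c, e}  B2 = {b, c}  B3 = {c, d}  B4 = {a, c}
Tree: B1–B2, B1–B3, B1–B4
Each bag holds 2 vertices, so the decomposition has width 1, which upper-bounds the treewidth. G has an edge, so its treewidth is at least 1. The upper and lower bounds meet at 1, so that is the treewidth.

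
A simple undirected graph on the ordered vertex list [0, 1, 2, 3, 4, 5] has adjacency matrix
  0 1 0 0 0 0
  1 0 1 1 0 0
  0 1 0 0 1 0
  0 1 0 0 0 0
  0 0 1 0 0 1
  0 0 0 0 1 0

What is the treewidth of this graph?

1

A width-1 tree decomposition is:
Bags: B1 = {1, 2}  B2 = {2, 4}  B3 = {1, 3}  B4 = {0, 1}  B5 = {4, 5}
Tree: B1–B2, B1–B3, B3–B4, B2–B5
The largest bag has 2 vertices, giving width 1; this decomposition certifies tw(G) ≤ 1. G has an edge, so its treewidth is at least 1. The upper and lower bounds meet at 1, so that is the treewidth.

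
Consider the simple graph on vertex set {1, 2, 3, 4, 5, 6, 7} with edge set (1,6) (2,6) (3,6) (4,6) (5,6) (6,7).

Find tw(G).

A width-1 tree decomposition is:
Bags: B1 = {1, 6}  B2 = {3, 6}  B3 = {4, 6}  B4 = {5, 6}  B5 = {2, 6}  B6 = {6, 7}
Tree: B1–B2, B2–B3, B3–B4, B2–B5, B5–B6
Each bag holds 2 vertices, so the decomposition has width 1, which upper-bounds the treewidth. G has an edge, so its treewidth is at least 1. Therefore the treewidth is 1.

1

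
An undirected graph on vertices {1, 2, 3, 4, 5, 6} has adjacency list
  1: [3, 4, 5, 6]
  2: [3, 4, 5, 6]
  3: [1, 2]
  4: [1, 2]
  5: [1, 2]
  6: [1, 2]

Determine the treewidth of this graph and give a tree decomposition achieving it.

Treewidth 2.
Bags: B1 = {1, 2, 4}  B2 = {1, 2, 3}  B3 = {1, 2, 5}  B4 = {1, 2, 6}
Tree: B1–B2, B2–B3, B3–B4

The largest bag has 3 vertices, giving width 2; this decomposition certifies tw(G) ≤ 2. Since 1–4–2–3–1 is a cycle in G, G is not acyclic. Forests are exactly the graphs of treewidth ≤ 1, so tw(G) ≥ 2. The upper and lower bounds meet at 2, so that is the treewidth.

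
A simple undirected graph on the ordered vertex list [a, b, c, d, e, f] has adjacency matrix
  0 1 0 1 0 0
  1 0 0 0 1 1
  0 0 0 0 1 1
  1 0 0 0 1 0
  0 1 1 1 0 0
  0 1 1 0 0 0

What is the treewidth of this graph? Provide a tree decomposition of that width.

Treewidth 2.
Bags: B1 = {b, c, f}  B2 = {b, c, e}  B3 = {a, b, e}  B4 = {a, d, e}
Tree: B1–B2, B2–B3, B3–B4

Every bag has size at most 3, so the width is 3 − 1 = 2 and tw(G) ≤ 2. For the lower bound, G contains the cycle f–c–e–b–f, so G is not a forest; only forests have treewidth ≤ 1, hence tw(G) ≥ 2. Hence tw(G) = 2 exactly.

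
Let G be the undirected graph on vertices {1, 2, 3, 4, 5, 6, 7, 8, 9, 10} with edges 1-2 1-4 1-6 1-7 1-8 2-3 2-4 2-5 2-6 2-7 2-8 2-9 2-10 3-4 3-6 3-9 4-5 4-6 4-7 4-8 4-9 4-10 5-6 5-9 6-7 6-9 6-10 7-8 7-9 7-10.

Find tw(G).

A width-4 tree decomposition is:
Bags: B1 = {2, 3, 4, 6, 9}  B2 = {2, 4, 6, 7, 9}  B3 = {2, 4, 5, 6, 9}  B4 = {1, 2, 4, 6, 7}  B5 = {2, 4, 6, 7, 10}  B6 = {1, 2, 4, 7, 8}
Tree: B1–B2, B1–B3, B2–B4, B4–B5, B4–B6
Each bag holds 5 vertices, so the decomposition has width 4, which upper-bounds the treewidth. Conversely, {1, 2, 4, 7, 8} is a clique of size 5, and the vertices of any clique must share a bag in every tree decomposition; so some bag has ≥ 5 vertices and tw(G) ≥ 4. Therefore the treewidth is 4.

4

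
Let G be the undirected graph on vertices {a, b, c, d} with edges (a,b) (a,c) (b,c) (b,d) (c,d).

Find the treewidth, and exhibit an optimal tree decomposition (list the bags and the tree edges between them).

Each bag holds 3 vertices, so the decomposition has width 2, which upper-bounds the treewidth. Conversely, {b, c, d} is a clique of size 3, and the vertices of any clique must share a bag in every tree decomposition; so some bag has ≥ 3 vertices and tw(G) ≥ 2. Therefore the treewidth is 2.

Treewidth 2.
One optimal decomposition is:
Bags: B1 = {a, b, c}  B2 = {b, c, d}
Tree: B1–B2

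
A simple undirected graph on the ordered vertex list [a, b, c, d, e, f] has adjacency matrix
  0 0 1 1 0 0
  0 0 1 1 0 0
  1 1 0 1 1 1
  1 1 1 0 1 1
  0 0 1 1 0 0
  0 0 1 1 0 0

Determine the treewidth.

2

A width-2 tree decomposition is:
Bags: B1 = {b, c, d}  B2 = {c, d, f}  B3 = {c, d, e}  B4 = {a, c, d}
Tree: B1–B2, B1–B3, B3–B4
The largest bag has 3 vertices, giving width 2; this decomposition certifies tw(G) ≤ 2. Conversely, {c, d, e} is a clique of size 3, and the vertices of any clique must share a bag in every tree decomposition; so some bag has ≥ 3 vertices and tw(G) ≥ 2. The upper and lower bounds meet at 2, so that is the treewidth.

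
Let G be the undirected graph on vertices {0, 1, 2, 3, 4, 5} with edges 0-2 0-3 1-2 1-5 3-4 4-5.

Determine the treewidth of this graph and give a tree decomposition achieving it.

Treewidth 2.
One such decomposition:
Bags: B1 = {0, 1, 2}  B2 = {0, 1, 3}  B3 = {1, 3, 4}  B4 = {1, 4, 5}
Tree: B1–B2, B2–B3, B3–B4

The largest bag has 3 vertices, giving width 2; this decomposition certifies tw(G) ≤ 2. The edges 1–2–0–3–4–5–1 form a cycle, so G is not a tree and its treewidth is at least 2. Hence tw(G) = 2 exactly.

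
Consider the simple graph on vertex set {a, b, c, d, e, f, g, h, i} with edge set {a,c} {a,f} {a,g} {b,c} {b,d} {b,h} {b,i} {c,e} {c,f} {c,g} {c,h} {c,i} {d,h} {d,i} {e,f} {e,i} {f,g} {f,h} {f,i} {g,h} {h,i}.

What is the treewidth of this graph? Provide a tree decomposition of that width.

Treewidth 3.
Bags: B1 = {c, f, h, i}  B2 = {c, f, g, h}  B3 = {a, c, f, g}  B4 = {b, c, h, i}  B5 = {c, e, f, i}  B6 = {b, d, h, i}
Tree: B1–B2, B2–B3, B1–B4, B1–B5, B4–B6

Every bag has size at most 4, so the width is 4 − 1 = 3 and tw(G) ≤ 3. For the lower bound, the 4 vertices {b, d, h, i} are pairwise adjacent, and any tree decomposition puts a clique entirely inside one bag — forcing width ≥ 3. Combining the bounds, tw(G) = 3.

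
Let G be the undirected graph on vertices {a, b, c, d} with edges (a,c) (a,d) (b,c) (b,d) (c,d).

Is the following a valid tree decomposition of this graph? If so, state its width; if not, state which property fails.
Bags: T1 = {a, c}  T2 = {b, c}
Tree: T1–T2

No — vertex d appears in no bag.

A tree decomposition must satisfy three properties: every vertex lies in some bag; for every edge, both endpoints lie together in some bag; and for every vertex, the bags containing it form a connected subtree. Here vertex d appears in no bag, so the decomposition is invalid.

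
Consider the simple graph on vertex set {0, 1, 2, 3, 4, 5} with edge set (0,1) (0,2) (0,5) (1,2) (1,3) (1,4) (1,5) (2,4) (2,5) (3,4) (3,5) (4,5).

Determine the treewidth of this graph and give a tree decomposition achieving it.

Treewidth 3.
One such decomposition:
Bags: B1 = {1, 3, 4, 5}  B2 = {1, 2, 4, 5}  B3 = {0, 1, 2, 5}
Tree: B1–B2, B2–B3

Every bag has size at most 4, so the width is 4 − 1 = 3 and tw(G) ≤ 3. On the other hand G contains the 4-clique {0, 1, 2, 5}. A clique must lie in a single bag of any decomposition, so no decomposition can have width below 3. Therefore the treewidth is 3.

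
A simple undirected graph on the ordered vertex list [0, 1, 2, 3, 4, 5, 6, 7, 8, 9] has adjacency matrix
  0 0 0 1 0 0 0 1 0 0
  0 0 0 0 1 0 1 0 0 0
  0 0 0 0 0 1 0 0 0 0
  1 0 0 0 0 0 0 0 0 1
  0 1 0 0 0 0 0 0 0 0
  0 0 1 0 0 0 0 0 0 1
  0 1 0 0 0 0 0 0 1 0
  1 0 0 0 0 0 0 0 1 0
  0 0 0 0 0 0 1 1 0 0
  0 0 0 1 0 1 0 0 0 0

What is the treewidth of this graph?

A width-1 tree decomposition is:
Bags: B1 = {1, 4}  B2 = {1, 6}  B3 = {6, 8}  B4 = {7, 8}  B5 = {0, 7}  B6 = {0, 3}  B7 = {3, 9}  B8 = {5, 9}  B9 = {2, 5}
Tree: B1–B2, B2–B3, B3–B4, B4–B5, B5–B6, B6–B7, B7–B8, B8–B9
The largest bag has 2 vertices, giving width 1; this decomposition certifies tw(G) ≤ 1. Since G has at least one edge (e.g. 4–1), it is not an edgeless graph, so tw(G) ≥ 1. The upper and lower bounds meet at 1, so that is the treewidth.

1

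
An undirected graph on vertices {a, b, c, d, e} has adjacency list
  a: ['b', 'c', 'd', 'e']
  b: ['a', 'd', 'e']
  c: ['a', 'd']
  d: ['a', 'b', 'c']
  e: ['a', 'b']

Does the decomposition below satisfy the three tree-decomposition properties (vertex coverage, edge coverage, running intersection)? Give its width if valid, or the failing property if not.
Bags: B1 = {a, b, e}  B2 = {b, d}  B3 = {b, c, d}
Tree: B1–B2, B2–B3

A tree decomposition must satisfy three properties: every vertex lies in some bag; for every edge, both endpoints lie together in some bag; and for every vertex, the bags containing it form a connected subtree. Here edge (a,d) lies in no bag, so the decomposition is invalid.

No — edge (a,d) lies in no bag.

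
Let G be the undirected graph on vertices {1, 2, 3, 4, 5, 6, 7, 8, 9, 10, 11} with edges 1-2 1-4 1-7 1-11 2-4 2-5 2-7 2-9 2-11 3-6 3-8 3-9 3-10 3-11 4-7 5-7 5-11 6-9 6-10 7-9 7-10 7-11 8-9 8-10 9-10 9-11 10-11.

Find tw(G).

A width-3 tree decomposition is:
Bags: B1 = {2, 7, 9, 11}  B2 = {2, 5, 7, 11}  B3 = {7, 9, 10, 11}  B4 = {1, 2, 7, 11}  B5 = {3, 9, 10, 11}  B6 = {1, 2, 4, 7}  B7 = {3, 8, 9, 10}  B8 = {3, 6, 9, 10}
Tree: B1–B2, B1–B3, B1–B4, B3–B5, B4–B6, B5–B7, B7–B8
Every bag has size at most 4, so the width is 4 − 1 = 3 and tw(G) ≤ 3. On the other hand G contains the 4-clique {3, 8, 9, 10}. A clique must lie in a single bag of any decomposition, so no decomposition can have width below 3. Hence tw(G) = 3 exactly.

3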